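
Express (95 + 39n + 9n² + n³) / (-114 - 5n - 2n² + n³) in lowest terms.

(5 + n)/(-6 + n)

Repeated division with remainder:
  n³ + 9n² + 39n + 95 = (n³ - 2n² - 5n - 114) + (11n² + 44n + 209)
  n³ - 2n² - 5n - 114 = ((1/11)n - 6/11)(11n² + 44n + 209) + (0)
Last nonzero remainder: 11n² + 44n + 209. Dividing through by 11 gives the monic gcd n² + 4n + 19.
Cancel n² + 4n + 19 from numerator and denominator to get the reduced form.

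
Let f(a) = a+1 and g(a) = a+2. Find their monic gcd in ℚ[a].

1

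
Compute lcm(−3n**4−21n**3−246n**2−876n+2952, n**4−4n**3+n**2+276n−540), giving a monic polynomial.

n**6−n**5+71n**4−49n**3+370n**2+21012n−44280

By polynomial division,
  −3n**4−21n**3−246n**2−876n+2952 = (−3)(n**4−4n**3+n**2+276n−540) + (−33n**3−243n**2−48n+1332)
  n**4−4n**3+n**2+276n−540 = (−(1/33)n+125/363)(−33n**3−243n**2−48n+1332) + ((10070/121)n**2+(40280/121)n−120840/121)
  −33n**3−243n**2−48n+1332 = (−(3993/10070)n−13431/10070)((10070/121)n**2+(40280/121)n−120840/121) + (0)
Last nonzero remainder: (10070/121)n**2+(40280/121)n−120840/121. Dividing through by 10070/121 gives the monic gcd n**2+4n−12.
Then lcm(f, g) = f·g / gcd(f, g); expanding and making the result monic gives the answer.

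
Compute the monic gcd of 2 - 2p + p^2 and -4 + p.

1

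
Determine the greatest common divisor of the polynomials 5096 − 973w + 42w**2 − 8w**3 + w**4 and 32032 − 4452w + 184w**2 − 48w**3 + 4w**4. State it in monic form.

−728 + 35w − w**2 + w**3

By polynomial division,
  w**4 − 8w**3 + 42w**2 − 973w + 5096 = (1/4)(4w**4 − 48w**3 + 184w**2 − 4452w + 32032) + (4w**3 − 4w**2 + 140w − 2912)
  4w**4 − 48w**3 + 184w**2 − 4452w + 32032 = (w − 11)(4w**3 − 4w**2 + 140w − 2912) + (0)
Last nonzero remainder: 4w**3 − 4w**2 + 140w − 2912. Dividing through by 4 gives the monic gcd w**3 − w**2 + 35w − 728.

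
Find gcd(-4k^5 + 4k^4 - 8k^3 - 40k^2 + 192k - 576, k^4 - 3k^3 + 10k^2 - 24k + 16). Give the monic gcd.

k^2 + 8

Repeated division with remainder:
  -4k^5 + 4k^4 - 8k^3 - 40k^2 + 192k - 576 = (-4k - 8)(k^4 - 3k^3 + 10k^2 - 24k + 16) + (8k^3 - 56k^2 + 64k - 448)
  k^4 - 3k^3 + 10k^2 - 24k + 16 = ((1/8)k + 1/2)(8k^3 - 56k^2 + 64k - 448) + (30k^2 + 240)
  8k^3 - 56k^2 + 64k - 448 = ((4/15)k - 28/15)(30k^2 + 240) + (0)
Last nonzero remainder: 30k^2 + 240. Dividing through by 30 gives the monic gcd k^2 + 8.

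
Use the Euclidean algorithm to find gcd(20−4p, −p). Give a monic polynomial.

Euclidean algorithm in ℚ[p]:
  −4p+20 = (4)(−p) + (20)
  −p = (−(1/20)p)(20) + (0)
The last nonzero remainder is the constant 20, so the polynomials are coprime and gcd = 1.

1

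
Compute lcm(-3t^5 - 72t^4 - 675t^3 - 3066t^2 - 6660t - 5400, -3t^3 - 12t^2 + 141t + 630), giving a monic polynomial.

t^6 + 17t^5 + 57t^4 - 553t^3 - 4934t^2 - 13740t - 12600

By polynomial division,
  -3t^5 - 72t^4 - 675t^3 - 3066t^2 - 6660t - 5400 = (t^2 + 20t + 192)(-3t^3 - 12t^2 + 141t + 630) + (-4212t^2 - 46332t - 126360)
  -3t^3 - 12t^2 + 141t + 630 = ((1/1404)t - 7/1404)(-4212t^2 - 46332t - 126360) + (0)
Last nonzero remainder: -4212t^2 - 46332t - 126360. Dividing through by -4212 gives the monic gcd t^2 + 11t + 30.
Then lcm(f, g) = f·g / gcd(f, g); expanding and making the result monic gives the answer.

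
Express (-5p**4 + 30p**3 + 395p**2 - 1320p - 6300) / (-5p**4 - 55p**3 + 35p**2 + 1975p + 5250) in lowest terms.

Repeated division with remainder:
  -5p**4 + 30p**3 + 395p**2 - 1320p - 6300 = (-5p**4 - 55p**3 + 35p**2 + 1975p + 5250) + (85p**3 + 360p**2 - 3295p - 11550)
  -5p**4 - 55p**3 + 35p**2 + 1975p + 5250 = (-(1/17)p - 115/289)(85p**3 + 360p**2 - 3295p - 11550) + (-(4500/289)p**2 - (4500/289)p + 189000/289)
  85p**3 + 360p**2 - 3295p - 11550 = (-(4913/900)p - 3179/180)(-(4500/289)p**2 - (4500/289)p + 189000/289) + (0)
Last nonzero remainder: -(4500/289)p**2 - (4500/289)p + 189000/289. Dividing through by -4500/289 gives the monic gcd p**2 + p - 42.
Cancel p**2 + p - 42 from numerator and denominator to get the reduced form.

(p**2 - 7p - 30)/(p**2 + 10p + 25)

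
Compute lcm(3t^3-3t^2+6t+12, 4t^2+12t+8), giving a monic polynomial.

Repeated division with remainder:
  3t^3-3t^2+6t+12 = ((3/4)t-3)(4t^2+12t+8) + (36t+36)
  4t^2+12t+8 = ((1/9)t+2/9)(36t+36) + (0)
Last nonzero remainder: 36t+36. Dividing through by 36 gives the monic gcd t+1.
Then lcm(f, g) = f·g / gcd(f, g); expanding and making the result monic gives the answer.

t^4+t^3+8t+8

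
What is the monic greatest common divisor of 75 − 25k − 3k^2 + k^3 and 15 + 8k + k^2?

5 + k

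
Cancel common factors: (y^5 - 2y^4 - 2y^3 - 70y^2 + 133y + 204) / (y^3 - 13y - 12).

(y^3 + y^2 + 5y - 51)/(y + 3)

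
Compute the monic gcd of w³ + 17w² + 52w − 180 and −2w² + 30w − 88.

Apply the Euclidean algorithm:
  w³ + 17w² + 52w − 180 = (−(1/2)w − 16)(−2w² + 30w − 88) + (488w − 1588)
  −2w² + 30w − 88 = (−(1/244)w + 1433/29768)(488w − 1588) + (−85995/7442)
  488w − 1588 = (−(3631696/85995)w + 11817896/85995)(−85995/7442) + (0)
The last nonzero remainder is the constant −85995/7442, so the polynomials are coprime and gcd = 1.

1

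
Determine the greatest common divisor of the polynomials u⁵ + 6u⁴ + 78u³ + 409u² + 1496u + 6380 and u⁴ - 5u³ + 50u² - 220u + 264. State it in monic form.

Apply the Euclidean algorithm:
  u⁵ + 6u⁴ + 78u³ + 409u² + 1496u + 6380 = (u + 11)(u⁴ - 5u³ + 50u² - 220u + 264) + (83u³ + 79u² + 3652u + 3476)
  u⁴ - 5u³ + 50u² - 220u + 264 = ((1/83)u - 494/6889)(83u³ + 79u² + 3652u + 3476) + ((80360/6889)u² + 3535840/6889)
  83u³ + 79u² + 3652u + 3476 = ((571787/80360)u + 544231/80360)((80360/6889)u² + 3535840/6889) + (0)
Last nonzero remainder: (80360/6889)u² + 3535840/6889. Dividing through by 80360/6889 gives the monic gcd u² + 44.

u² + 44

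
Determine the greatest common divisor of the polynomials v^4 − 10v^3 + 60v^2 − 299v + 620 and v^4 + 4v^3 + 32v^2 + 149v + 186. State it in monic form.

Repeated division with remainder:
  v^4 − 10v^3 + 60v^2 − 299v + 620 = (v^4 + 4v^3 + 32v^2 + 149v + 186) + (−14v^3 + 28v^2 − 448v + 434)
  v^4 + 4v^3 + 32v^2 + 149v + 186 = (−(1/14)v − 3/7)(−14v^3 + 28v^2 − 448v + 434) + (12v^2 − 12v + 372)
  −14v^3 + 28v^2 − 448v + 434 = (−(7/6)v + 7/6)(12v^2 − 12v + 372) + (0)
Last nonzero remainder: 12v^2 − 12v + 372. Dividing through by 12 gives the monic gcd v^2 − v + 31.

v^2 − v + 31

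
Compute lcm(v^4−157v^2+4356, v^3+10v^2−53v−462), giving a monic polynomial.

v^5−7v^4−157v^3+1099v^2+4356v−30492

Repeated division with remainder:
  v^4−157v^2+4356 = (v−10)(v^3+10v^2−53v−462) + (−4v^2−68v−264)
  v^3+10v^2−53v−462 = (−(1/4)v+7/4)(−4v^2−68v−264) + (0)
Last nonzero remainder: −4v^2−68v−264. Dividing through by −4 gives the monic gcd v^2+17v+66.
Then lcm(f, g) = f·g / gcd(f, g); expanding and making the result monic gives the answer.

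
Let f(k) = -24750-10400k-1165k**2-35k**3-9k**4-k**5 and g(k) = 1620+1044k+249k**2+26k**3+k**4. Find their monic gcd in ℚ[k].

45+14k+k**2

Apply the Euclidean algorithm:
  -k**5-9k**4-35k**3-1165k**2-10400k-24750 = (-k+17)(k**4+26k**3+249k**2+1044k+1620) + (-228k**3-4354k**2-26528k-52290)
  k**4+26k**3+249k**2+1044k+1620 = (-(1/228)k-787/25992)(-228k**3-4354k**2-26528k-52290) + ((10609/12996)k**2+(74263/6498)k+53045/1444)
  -228k**3-4354k**2-26528k-52290 = (-(2963088/10609)k-15101352/10609)((10609/12996)k**2+(74263/6498)k+53045/1444) + (0)
Last nonzero remainder: (10609/12996)k**2+(74263/6498)k+53045/1444. Dividing through by 10609/12996 gives the monic gcd k**2+14k+45.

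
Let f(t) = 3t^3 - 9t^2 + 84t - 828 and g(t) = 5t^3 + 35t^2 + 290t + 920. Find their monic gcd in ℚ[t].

Repeated division with remainder:
  3t^3 - 9t^2 + 84t - 828 = (3/5)(5t^3 + 35t^2 + 290t + 920) + (-30t^2 - 90t - 1380)
  5t^3 + 35t^2 + 290t + 920 = (-(1/6)t - 2/3)(-30t^2 - 90t - 1380) + (0)
Last nonzero remainder: -30t^2 - 90t - 1380. Dividing through by -30 gives the monic gcd t^2 + 3t + 46.

t^2 + 3t + 46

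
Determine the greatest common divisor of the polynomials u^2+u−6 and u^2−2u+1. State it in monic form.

1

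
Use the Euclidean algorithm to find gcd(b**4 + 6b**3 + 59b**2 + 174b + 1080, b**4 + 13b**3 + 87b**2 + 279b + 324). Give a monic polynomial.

By polynomial division,
  b**4 + 6b**3 + 59b**2 + 174b + 1080 = (b**4 + 13b**3 + 87b**2 + 279b + 324) + (−7b**3 − 28b**2 − 105b + 756)
  b**4 + 13b**3 + 87b**2 + 279b + 324 = (−(1/7)b − 9/7)(−7b**3 − 28b**2 − 105b + 756) + (36b**2 + 252b + 1296)
  −7b**3 − 28b**2 − 105b + 756 = (−(7/36)b + 7/12)(36b**2 + 252b + 1296) + (0)
Last nonzero remainder: 36b**2 + 252b + 1296. Dividing through by 36 gives the monic gcd b**2 + 7b + 36.

b**2 + 7b + 36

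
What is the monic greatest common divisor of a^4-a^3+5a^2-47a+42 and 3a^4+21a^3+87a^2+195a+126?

a^2+3a+14

By polynomial division,
  a^4-a^3+5a^2-47a+42 = (1/3)(3a^4+21a^3+87a^2+195a+126) + (-8a^3-24a^2-112a)
  3a^4+21a^3+87a^2+195a+126 = (-(3/8)a-3/2)(-8a^3-24a^2-112a) + (9a^2+27a+126)
  -8a^3-24a^2-112a = (-(8/9)a)(9a^2+27a+126) + (0)
Last nonzero remainder: 9a^2+27a+126. Dividing through by 9 gives the monic gcd a^2+3a+14.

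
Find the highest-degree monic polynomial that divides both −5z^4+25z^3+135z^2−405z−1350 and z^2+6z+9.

z^2+6z+9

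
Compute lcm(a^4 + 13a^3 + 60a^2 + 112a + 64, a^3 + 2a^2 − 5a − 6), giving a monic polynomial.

By polynomial division,
  a^4 + 13a^3 + 60a^2 + 112a + 64 = (a + 11)(a^3 + 2a^2 − 5a − 6) + (43a^2 + 173a + 130)
  a^3 + 2a^2 − 5a − 6 = ((1/43)a − 87/1849)(43a^2 + 173a + 130) + ((216/1849)a + 216/1849)
  43a^2 + 173a + 130 = ((79507/216)a + 120185/108)((216/1849)a + 216/1849) + (0)
Last nonzero remainder: (216/1849)a + 216/1849. Dividing through by 216/1849 gives the monic gcd a + 1.
Then lcm(f, g) = f·g / gcd(f, g); expanding and making the result monic gives the answer.

a^6 + 14a^5 + 67a^4 + 94a^3 − 184a^2 − 608a − 384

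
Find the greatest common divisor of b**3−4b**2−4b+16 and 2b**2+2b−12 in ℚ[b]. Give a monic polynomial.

By polynomial division,
  b**3−4b**2−4b+16 = ((1/2)b−5/2)(2b**2+2b−12) + (7b−14)
  2b**2+2b−12 = ((2/7)b+6/7)(7b−14) + (0)
Last nonzero remainder: 7b−14. Dividing through by 7 gives the monic gcd b−2.

b−2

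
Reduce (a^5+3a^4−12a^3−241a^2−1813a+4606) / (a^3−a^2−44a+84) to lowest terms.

(a^3−2a^2+12a−329)/(a−6)

By polynomial division,
  a^5+3a^4−12a^3−241a^2−1813a+4606 = (a^2+4a+36)(a^3−a^2−44a+84) + (−113a^2−565a+1582)
  a^3−a^2−44a+84 = (−(1/113)a+6/113)(−113a^2−565a+1582) + (0)
Last nonzero remainder: −113a^2−565a+1582. Dividing through by −113 gives the monic gcd a^2+5a−14.
Cancel a^2+5a−14 from numerator and denominator to get the reduced form.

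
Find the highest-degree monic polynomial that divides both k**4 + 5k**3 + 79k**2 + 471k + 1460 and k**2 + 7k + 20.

Euclidean algorithm in ℚ[k]:
  k**4 + 5k**3 + 79k**2 + 471k + 1460 = (k**2 - 2k + 73)(k**2 + 7k + 20) + (0)
The last nonzero remainder k**2 + 7k + 20 is already monic.

k**2 + 7k + 20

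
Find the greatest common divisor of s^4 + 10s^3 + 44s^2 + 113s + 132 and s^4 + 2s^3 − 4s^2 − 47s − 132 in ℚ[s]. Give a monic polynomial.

s^3 + 6s^2 + 20s + 33

Euclidean algorithm in ℚ[s]:
  s^4 + 10s^3 + 44s^2 + 113s + 132 = (s^4 + 2s^3 − 4s^2 − 47s − 132) + (8s^3 + 48s^2 + 160s + 264)
  s^4 + 2s^3 − 4s^2 − 47s − 132 = ((1/8)s − 1/2)(8s^3 + 48s^2 + 160s + 264) + (0)
Last nonzero remainder: 8s^3 + 48s^2 + 160s + 264. Dividing through by 8 gives the monic gcd s^3 + 6s^2 + 20s + 33.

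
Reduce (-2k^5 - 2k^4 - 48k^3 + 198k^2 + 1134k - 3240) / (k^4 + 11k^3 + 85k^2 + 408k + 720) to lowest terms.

(-2k^2 + 12k - 18)/(k + 4)

By polynomial division,
  -2k^5 - 2k^4 - 48k^3 + 198k^2 + 1134k - 3240 = (-2k + 20)(k^4 + 11k^3 + 85k^2 + 408k + 720) + (-98k^3 - 686k^2 - 5586k - 17640)
  k^4 + 11k^3 + 85k^2 + 408k + 720 = (-(1/98)k - 2/49)(-98k^3 - 686k^2 - 5586k - 17640) + (0)
Last nonzero remainder: -98k^3 - 686k^2 - 5586k - 17640. Dividing through by -98 gives the monic gcd k^3 + 7k^2 + 57k + 180.
Cancel k^3 + 7k^2 + 57k + 180 from numerator and denominator to get the reduced form.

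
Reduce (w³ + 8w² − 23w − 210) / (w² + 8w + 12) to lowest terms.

(w² + 2w − 35)/(w + 2)

Apply the Euclidean algorithm:
  w³ + 8w² − 23w − 210 = (w)(w² + 8w + 12) + (−35w − 210)
  w² + 8w + 12 = (−(1/35)w − 2/35)(−35w − 210) + (0)
Last nonzero remainder: −35w − 210. Dividing through by −35 gives the monic gcd w + 6.
Cancel w + 6 from numerator and denominator to get the reduced form.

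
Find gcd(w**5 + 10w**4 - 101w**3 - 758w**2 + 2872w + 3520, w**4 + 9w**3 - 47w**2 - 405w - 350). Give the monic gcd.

w**2 + 11w + 10

Euclidean algorithm in ℚ[w]:
  w**5 + 10w**4 - 101w**3 - 758w**2 + 2872w + 3520 = (w + 1)(w**4 + 9w**3 - 47w**2 - 405w - 350) + (-63w**3 - 306w**2 + 3627w + 3870)
  w**4 + 9w**3 - 47w**2 - 405w - 350 = (-(1/63)w - 29/441)(-63w**3 - 306w**2 + 3627w + 3870) + (-(468/49)w**2 - (5148/49)w - 4680/49)
  -63w**3 - 306w**2 + 3627w + 3870 = ((343/52)w - 2107/52)(-(468/49)w**2 - (5148/49)w - 4680/49) + (0)
Last nonzero remainder: -(468/49)w**2 - (5148/49)w - 4680/49. Dividing through by -468/49 gives the monic gcd w**2 + 11w + 10.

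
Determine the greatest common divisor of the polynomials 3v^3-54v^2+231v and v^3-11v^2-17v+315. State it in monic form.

Apply the Euclidean algorithm:
  3v^3-54v^2+231v = (3)(v^3-11v^2-17v+315) + (-21v^2+282v-945)
  v^3-11v^2-17v+315 = (-(1/21)v-17/147)(-21v^2+282v-945) + (-(1440/49)v+1440/7)
  -21v^2+282v-945 = ((343/480)v-147/32)(-(1440/49)v+1440/7) + (0)
Last nonzero remainder: -(1440/49)v+1440/7. Dividing through by -1440/49 gives the monic gcd v-7.

v-7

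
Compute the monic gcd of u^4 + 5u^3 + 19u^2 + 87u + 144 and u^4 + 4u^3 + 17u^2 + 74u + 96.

u^3 + 2u^2 + 13u + 48

By polynomial division,
  u^4 + 5u^3 + 19u^2 + 87u + 144 = (u^4 + 4u^3 + 17u^2 + 74u + 96) + (u^3 + 2u^2 + 13u + 48)
  u^4 + 4u^3 + 17u^2 + 74u + 96 = (u + 2)(u^3 + 2u^2 + 13u + 48) + (0)
The last nonzero remainder u^3 + 2u^2 + 13u + 48 is already monic.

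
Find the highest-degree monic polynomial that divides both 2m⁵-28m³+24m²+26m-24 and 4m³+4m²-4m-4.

m²-1

Euclidean algorithm in ℚ[m]:
  2m⁵-28m³+24m²+26m-24 = ((1/2)m²-(1/2)m-6)(4m³+4m²-4m-4) + (48m²-48)
  4m³+4m²-4m-4 = ((1/12)m+1/12)(48m²-48) + (0)
Last nonzero remainder: 48m²-48. Dividing through by 48 gives the monic gcd m²-1.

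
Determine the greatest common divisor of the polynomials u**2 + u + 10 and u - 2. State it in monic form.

1

Repeated division with remainder:
  u**2 + u + 10 = (u + 3)(u - 2) + (16)
  u - 2 = ((1/16)u - 1/8)(16) + (0)
The last nonzero remainder is the constant 16, so the polynomials are coprime and gcd = 1.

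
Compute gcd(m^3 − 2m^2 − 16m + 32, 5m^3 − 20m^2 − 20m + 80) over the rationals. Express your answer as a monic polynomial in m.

Euclidean algorithm in ℚ[m]:
  m^3 − 2m^2 − 16m + 32 = (1/5)(5m^3 − 20m^2 − 20m + 80) + (2m^2 − 12m + 16)
  5m^3 − 20m^2 − 20m + 80 = ((5/2)m + 5)(2m^2 − 12m + 16) + (0)
Last nonzero remainder: 2m^2 − 12m + 16. Dividing through by 2 gives the monic gcd m^2 − 6m + 8.

m^2 − 6m + 8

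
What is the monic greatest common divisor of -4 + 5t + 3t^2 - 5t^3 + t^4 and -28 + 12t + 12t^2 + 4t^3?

-1 + t

Repeated division with remainder:
  t^4 - 5t^3 + 3t^2 + 5t - 4 = ((1/4)t - 2)(4t^3 + 12t^2 + 12t - 28) + (24t^2 + 36t - 60)
  4t^3 + 12t^2 + 12t - 28 = ((1/6)t + 1/4)(24t^2 + 36t - 60) + (13t - 13)
  24t^2 + 36t - 60 = ((24/13)t + 60/13)(13t - 13) + (0)
Last nonzero remainder: 13t - 13. Dividing through by 13 gives the monic gcd t - 1.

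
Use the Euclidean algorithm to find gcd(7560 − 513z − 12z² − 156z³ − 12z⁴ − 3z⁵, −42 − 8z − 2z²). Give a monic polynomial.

21 + 4z + z²

By polynomial division,
  −3z⁵ − 12z⁴ − 156z³ − 12z² − 513z + 7560 = ((3/2)z³ + (93/2)z − 180)(−2z² − 8z − 42) + (0)
Last nonzero remainder: −2z² − 8z − 42. Dividing through by −2 gives the monic gcd z² + 4z + 21.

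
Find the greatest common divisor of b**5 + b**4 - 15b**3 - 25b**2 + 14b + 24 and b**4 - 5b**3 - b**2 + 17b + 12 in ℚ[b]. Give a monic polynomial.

Repeated division with remainder:
  b**5 + b**4 - 15b**3 - 25b**2 + 14b + 24 = (b + 6)(b**4 - 5b**3 - b**2 + 17b + 12) + (16b**3 - 36b**2 - 100b - 48)
  b**4 - 5b**3 - b**2 + 17b + 12 = ((1/16)b - 11/64)(16b**3 - 36b**2 - 100b - 48) + (-(15/16)b**2 + (45/16)b + 15/4)
  16b**3 - 36b**2 - 100b - 48 = (-(256/15)b - 64/5)(-(15/16)b**2 + (45/16)b + 15/4) + (0)
Last nonzero remainder: -(15/16)b**2 + (45/16)b + 15/4. Dividing through by -15/16 gives the monic gcd b**2 - 3b - 4.

b**2 - 3b - 4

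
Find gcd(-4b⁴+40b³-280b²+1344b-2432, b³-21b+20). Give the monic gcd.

b-4

Euclidean algorithm in ℚ[b]:
  -4b⁴+40b³-280b²+1344b-2432 = (-4b+40)(b³-21b+20) + (-364b²+2264b-3232)
  b³-21b+20 = (-(1/364)b-283/16562)(-364b²+2264b-3232) + ((72927/8281)b-291708/8281)
  -364b²+2264b-3232 = (-(3014284/72927)b+6691048/72927)((72927/8281)b-291708/8281) + (0)
Last nonzero remainder: (72927/8281)b-291708/8281. Dividing through by 72927/8281 gives the monic gcd b-4.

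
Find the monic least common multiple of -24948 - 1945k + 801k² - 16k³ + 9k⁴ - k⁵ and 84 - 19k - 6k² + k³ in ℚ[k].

By polynomial division,
  -k⁵ + 9k⁴ - 16k³ + 801k² - 1945k - 24948 = (-k² + 3k - 17)(k³ - 6k² - 19k + 84) + (840k² - 2520k - 23520)
  k³ - 6k² - 19k + 84 = ((1/840)k - 1/280)(840k² - 2520k - 23520) + (0)
Last nonzero remainder: 840k² - 2520k - 23520. Dividing through by 840 gives the monic gcd k² - 3k - 28.
Then lcm(f, g) = f·g / gcd(f, g); expanding and making the result monic gives the answer.

-74844 + 19113k + 4348k² - 849k³ + 43k⁴ - 12k⁵ + k⁶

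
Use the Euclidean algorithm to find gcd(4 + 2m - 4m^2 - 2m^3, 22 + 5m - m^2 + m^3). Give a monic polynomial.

2 + m

Apply the Euclidean algorithm:
  -2m^3 - 4m^2 + 2m + 4 = (-2)(m^3 - m^2 + 5m + 22) + (-6m^2 + 12m + 48)
  m^3 - m^2 + 5m + 22 = (-(1/6)m - 1/6)(-6m^2 + 12m + 48) + (15m + 30)
  -6m^2 + 12m + 48 = (-(2/5)m + 8/5)(15m + 30) + (0)
Last nonzero remainder: 15m + 30. Dividing through by 15 gives the monic gcd m + 2.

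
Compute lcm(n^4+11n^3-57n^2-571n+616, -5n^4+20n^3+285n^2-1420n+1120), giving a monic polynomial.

n^5+7n^4-101n^3-343n^2+2900n-2464

Euclidean algorithm in ℚ[n]:
  n^4+11n^3-57n^2-571n+616 = (-1/5)(-5n^4+20n^3+285n^2-1420n+1120) + (15n^3-855n+840)
  -5n^4+20n^3+285n^2-1420n+1120 = (-(1/3)n+4/3)(15n^3-855n+840) + (0)
Last nonzero remainder: 15n^3-855n+840. Dividing through by 15 gives the monic gcd n^3-57n+56.
Then lcm(f, g) = f·g / gcd(f, g); expanding and making the result monic gives the answer.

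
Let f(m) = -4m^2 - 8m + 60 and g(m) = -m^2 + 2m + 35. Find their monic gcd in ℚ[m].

m + 5

Euclidean algorithm in ℚ[m]:
  -4m^2 - 8m + 60 = (4)(-m^2 + 2m + 35) + (-16m - 80)
  -m^2 + 2m + 35 = ((1/16)m - 7/16)(-16m - 80) + (0)
Last nonzero remainder: -16m - 80. Dividing through by -16 gives the monic gcd m + 5.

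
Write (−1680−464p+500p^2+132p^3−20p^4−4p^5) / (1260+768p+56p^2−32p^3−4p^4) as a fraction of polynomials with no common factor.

(−4+p^2)/(3+p)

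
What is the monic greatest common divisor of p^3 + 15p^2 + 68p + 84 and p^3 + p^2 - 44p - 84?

By polynomial division,
  p^3 + 15p^2 + 68p + 84 = (p^3 + p^2 - 44p - 84) + (14p^2 + 112p + 168)
  p^3 + p^2 - 44p - 84 = ((1/14)p - 1/2)(14p^2 + 112p + 168) + (0)
Last nonzero remainder: 14p^2 + 112p + 168. Dividing through by 14 gives the monic gcd p^2 + 8p + 12.

p^2 + 8p + 12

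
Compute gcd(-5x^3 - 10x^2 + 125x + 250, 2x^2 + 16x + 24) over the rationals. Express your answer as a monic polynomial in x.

x + 2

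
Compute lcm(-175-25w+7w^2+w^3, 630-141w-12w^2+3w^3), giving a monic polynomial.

1050-25w-67w^2+w^3+w^4

Repeated division with remainder:
  w^3+7w^2-25w-175 = (1/3)(3w^3-12w^2-141w+630) + (11w^2+22w-385)
  3w^3-12w^2-141w+630 = ((3/11)w-18/11)(11w^2+22w-385) + (0)
Last nonzero remainder: 11w^2+22w-385. Dividing through by 11 gives the monic gcd w^2+2w-35.
Then lcm(f, g) = f·g / gcd(f, g); expanding and making the result monic gives the answer.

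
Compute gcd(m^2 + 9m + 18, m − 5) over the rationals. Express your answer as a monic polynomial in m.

1

By polynomial division,
  m^2 + 9m + 18 = (m + 14)(m − 5) + (88)
  m − 5 = ((1/88)m − 5/88)(88) + (0)
The last nonzero remainder is the constant 88, so the polynomials are coprime and gcd = 1.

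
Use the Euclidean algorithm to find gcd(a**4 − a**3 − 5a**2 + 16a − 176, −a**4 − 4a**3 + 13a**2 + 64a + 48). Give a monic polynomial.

a**2 − 16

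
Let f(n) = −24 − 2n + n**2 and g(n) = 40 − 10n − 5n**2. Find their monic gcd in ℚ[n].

Repeated division with remainder:
  n**2 − 2n − 24 = (−1/5)(−5n**2 − 10n + 40) + (−4n − 16)
  −5n**2 − 10n + 40 = ((5/4)n − 5/2)(−4n − 16) + (0)
Last nonzero remainder: −4n − 16. Dividing through by −4 gives the monic gcd n + 4.

4 + n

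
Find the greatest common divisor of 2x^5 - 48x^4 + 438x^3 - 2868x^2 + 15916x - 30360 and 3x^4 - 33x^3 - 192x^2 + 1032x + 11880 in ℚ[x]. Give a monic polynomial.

Apply the Euclidean algorithm:
  2x^5 - 48x^4 + 438x^3 - 2868x^2 + 15916x - 30360 = ((2/3)x - 26/3)(3x^4 - 33x^3 - 192x^2 + 1032x + 11880) + (280x^3 - 5220x^2 + 16940x + 72600)
  3x^4 - 33x^3 - 192x^2 + 1032x + 11880 = ((3/280)x + 321/3920)(280x^3 - 5220x^2 + 16940x + 72600) + ((10575/196)x^2 - (31725/28)x + 581625/98)
  280x^3 - 5220x^2 + 16940x + 72600 = ((10976/2115)x + 8624/705)((10575/196)x^2 - (31725/28)x + 581625/98) + (0)
Last nonzero remainder: (10575/196)x^2 - (31725/28)x + 581625/98. Dividing through by 10575/196 gives the monic gcd x^2 - 21x + 110.

x^2 - 21x + 110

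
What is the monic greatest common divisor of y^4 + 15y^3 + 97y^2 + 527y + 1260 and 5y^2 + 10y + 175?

By polynomial division,
  y^4 + 15y^3 + 97y^2 + 527y + 1260 = ((1/5)y^2 + (13/5)y + 36/5)(5y^2 + 10y + 175) + (0)
Last nonzero remainder: 5y^2 + 10y + 175. Dividing through by 5 gives the monic gcd y^2 + 2y + 35.

y^2 + 2y + 35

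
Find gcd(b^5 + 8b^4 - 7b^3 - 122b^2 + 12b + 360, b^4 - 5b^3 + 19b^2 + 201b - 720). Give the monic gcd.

b^2 + 2b - 15

Apply the Euclidean algorithm:
  b^5 + 8b^4 - 7b^3 - 122b^2 + 12b + 360 = (b + 13)(b^4 - 5b^3 + 19b^2 + 201b - 720) + (39b^3 - 570b^2 - 1881b + 9720)
  b^4 - 5b^3 + 19b^2 + 201b - 720 = ((1/39)b + 125/507)(39b^3 - 570b^2 - 1881b + 9720) + ((35112/169)b^2 + (70224/169)b - 526680/169)
  39b^3 - 570b^2 - 1881b + 9720 = ((2197/11704)b - 4563/1463)((35112/169)b^2 + (70224/169)b - 526680/169) + (0)
Last nonzero remainder: (35112/169)b^2 + (70224/169)b - 526680/169. Dividing through by 35112/169 gives the monic gcd b^2 + 2b - 15.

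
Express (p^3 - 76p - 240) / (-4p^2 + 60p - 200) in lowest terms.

(-p^2 - 10p - 24)/(4p - 20)

Repeated division with remainder:
  p^3 - 76p - 240 = (-(1/4)p - 15/4)(-4p^2 + 60p - 200) + (99p - 990)
  -4p^2 + 60p - 200 = (-(4/99)p + 20/99)(99p - 990) + (0)
Last nonzero remainder: 99p - 990. Dividing through by 99 gives the monic gcd p - 10.
Cancel p - 10 from numerator and denominator to get the reduced form.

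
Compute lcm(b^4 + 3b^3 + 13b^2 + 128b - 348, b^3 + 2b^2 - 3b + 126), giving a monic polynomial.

Apply the Euclidean algorithm:
  b^4 + 3b^3 + 13b^2 + 128b - 348 = (b + 1)(b^3 + 2b^2 - 3b + 126) + (14b^2 + 5b - 474)
  b^3 + 2b^2 - 3b + 126 = ((1/14)b + 23/196)(14b^2 + 5b - 474) + ((5933/196)b + 17799/98)
  14b^2 + 5b - 474 = ((2744/5933)b - 15484/5933)((5933/196)b + 17799/98) + (0)
Last nonzero remainder: (5933/196)b + 17799/98. Dividing through by 5933/196 gives the monic gcd b + 6.
Then lcm(f, g) = f·g / gcd(f, g); expanding and making the result monic gives the answer.

b^6 - b^5 + 22b^4 + 139b^3 - 587b^2 + 4080b - 7308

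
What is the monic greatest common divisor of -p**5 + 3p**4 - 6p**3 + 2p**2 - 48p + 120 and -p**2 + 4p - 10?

By polynomial division,
  -p**5 + 3p**4 - 6p**3 + 2p**2 - 48p + 120 = (p**3 + p**2 - 12)(-p**2 + 4p - 10) + (0)
Last nonzero remainder: -p**2 + 4p - 10. Dividing through by -1 gives the monic gcd p**2 - 4p + 10.

p**2 - 4p + 10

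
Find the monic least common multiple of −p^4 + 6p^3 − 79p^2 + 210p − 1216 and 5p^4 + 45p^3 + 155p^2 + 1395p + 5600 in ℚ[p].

p^6 + 6p^5 + 42p^4 + 528p^3 + 1461p^2 + 7242p + 42560

Apply the Euclidean algorithm:
  −p^4 + 6p^3 − 79p^2 + 210p − 1216 = (−1/5)(5p^4 + 45p^3 + 155p^2 + 1395p + 5600) + (15p^3 − 48p^2 + 489p − 96)
  5p^4 + 45p^3 + 155p^2 + 1395p + 5600 = ((1/3)p + 61/15)(15p^3 − 48p^2 + 489p − 96) + ((936/5)p^2 − (2808/5)p + 29952/5)
  15p^3 − 48p^2 + 489p − 96 = ((25/312)p − 5/312)((936/5)p^2 − (2808/5)p + 29952/5) + (0)
Last nonzero remainder: (936/5)p^2 − (2808/5)p + 29952/5. Dividing through by 936/5 gives the monic gcd p^2 − 3p + 32.
Then lcm(f, g) = f·g / gcd(f, g); expanding and making the result monic gives the answer.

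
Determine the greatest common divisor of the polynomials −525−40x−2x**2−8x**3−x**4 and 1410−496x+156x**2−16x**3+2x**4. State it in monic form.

Repeated division with remainder:
  −x**4−8x**3−2x**2−40x−525 = (−1/2)(2x**4−16x**3+156x**2−496x+1410) + (−16x**3+76x**2−288x+180)
  2x**4−16x**3+156x**2−496x+1410 = (−(1/8)x+13/32)(−16x**3+76x**2−288x+180) + ((713/8)x**2−(713/2)x+10695/8)
  −16x**3+76x**2−288x+180 = (−(128/713)x+96/713)((713/8)x**2−(713/2)x+10695/8) + (0)
Last nonzero remainder: (713/8)x**2−(713/2)x+10695/8. Dividing through by 713/8 gives the monic gcd x**2−4x+15.

15−4x+x**2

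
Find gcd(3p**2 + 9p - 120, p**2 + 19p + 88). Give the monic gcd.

p + 8

Repeated division with remainder:
  3p**2 + 9p - 120 = (3)(p**2 + 19p + 88) + (-48p - 384)
  p**2 + 19p + 88 = (-(1/48)p - 11/48)(-48p - 384) + (0)
Last nonzero remainder: -48p - 384. Dividing through by -48 gives the monic gcd p + 8.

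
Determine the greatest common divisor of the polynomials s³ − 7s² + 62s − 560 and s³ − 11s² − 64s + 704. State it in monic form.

s − 8

Repeated division with remainder:
  s³ − 7s² + 62s − 560 = (s³ − 11s² − 64s + 704) + (4s² + 126s − 1264)
  s³ − 11s² − 64s + 704 = ((1/4)s − 85/8)(4s² + 126s − 1264) + ((6363/4)s − 12726)
  4s² + 126s − 1264 = ((16/6363)s + 632/6363)((6363/4)s − 12726) + (0)
Last nonzero remainder: (6363/4)s − 12726. Dividing through by 6363/4 gives the monic gcd s − 8.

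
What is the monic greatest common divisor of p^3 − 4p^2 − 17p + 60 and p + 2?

1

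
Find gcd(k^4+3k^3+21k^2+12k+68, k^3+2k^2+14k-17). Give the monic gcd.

Repeated division with remainder:
  k^4+3k^3+21k^2+12k+68 = (k+1)(k^3+2k^2+14k-17) + (5k^2+15k+85)
  k^3+2k^2+14k-17 = ((1/5)k-1/5)(5k^2+15k+85) + (0)
Last nonzero remainder: 5k^2+15k+85. Dividing through by 5 gives the monic gcd k^2+3k+17.

k^2+3k+17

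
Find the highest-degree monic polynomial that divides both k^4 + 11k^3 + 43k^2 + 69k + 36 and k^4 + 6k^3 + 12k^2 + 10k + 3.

k^2 + 4k + 3

By polynomial division,
  k^4 + 11k^3 + 43k^2 + 69k + 36 = (k^4 + 6k^3 + 12k^2 + 10k + 3) + (5k^3 + 31k^2 + 59k + 33)
  k^4 + 6k^3 + 12k^2 + 10k + 3 = ((1/5)k - 1/25)(5k^3 + 31k^2 + 59k + 33) + ((36/25)k^2 + (144/25)k + 108/25)
  5k^3 + 31k^2 + 59k + 33 = ((125/36)k + 275/36)((36/25)k^2 + (144/25)k + 108/25) + (0)
Last nonzero remainder: (36/25)k^2 + (144/25)k + 108/25. Dividing through by 36/25 gives the monic gcd k^2 + 4k + 3.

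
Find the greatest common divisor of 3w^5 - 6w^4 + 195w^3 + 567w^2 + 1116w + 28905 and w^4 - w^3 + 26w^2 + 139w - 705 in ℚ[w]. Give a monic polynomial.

w^3 + 2w^2 + 32w + 235

Euclidean algorithm in ℚ[w]:
  3w^5 - 6w^4 + 195w^3 + 567w^2 + 1116w + 28905 = (3w - 3)(w^4 - w^3 + 26w^2 + 139w - 705) + (114w^3 + 228w^2 + 3648w + 26790)
  w^4 - w^3 + 26w^2 + 139w - 705 = ((1/114)w - 1/38)(114w^3 + 228w^2 + 3648w + 26790) + (0)
Last nonzero remainder: 114w^3 + 228w^2 + 3648w + 26790. Dividing through by 114 gives the monic gcd w^3 + 2w^2 + 32w + 235.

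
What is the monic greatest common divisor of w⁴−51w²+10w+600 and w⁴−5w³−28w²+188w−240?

w²+w−30

Apply the Euclidean algorithm:
  w⁴−51w²+10w+600 = (w⁴−5w³−28w²+188w−240) + (5w³−23w²−178w+840)
  w⁴−5w³−28w²+188w−240 = ((1/5)w−2/25)(5w³−23w²−178w+840) + ((144/25)w²+(144/25)w−864/5)
  5w³−23w²−178w+840 = ((125/144)w−175/36)((144/25)w²+(144/25)w−864/5) + (0)
Last nonzero remainder: (144/25)w²+(144/25)w−864/5. Dividing through by 144/25 gives the monic gcd w²+w−30.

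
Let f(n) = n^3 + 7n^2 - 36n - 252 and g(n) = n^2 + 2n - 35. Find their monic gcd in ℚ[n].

n + 7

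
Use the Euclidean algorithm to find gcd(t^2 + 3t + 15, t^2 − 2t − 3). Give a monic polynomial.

Apply the Euclidean algorithm:
  t^2 + 3t + 15 = (t^2 − 2t − 3) + (5t + 18)
  t^2 − 2t − 3 = ((1/5)t − 28/25)(5t + 18) + (429/25)
  5t + 18 = ((125/429)t + 150/143)(429/25) + (0)
The last nonzero remainder is the constant 429/25, so the polynomials are coprime and gcd = 1.

1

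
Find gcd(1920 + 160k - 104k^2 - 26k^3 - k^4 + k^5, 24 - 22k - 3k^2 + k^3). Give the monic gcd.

By polynomial division,
  k^5 - k^4 - 26k^3 - 104k^2 + 160k + 1920 = (k^2 + 2k + 2)(k^3 - 3k^2 - 22k + 24) + (-78k^2 + 156k + 1872)
  k^3 - 3k^2 - 22k + 24 = (-(1/78)k + 1/78)(-78k^2 + 156k + 1872) + (0)
Last nonzero remainder: -78k^2 + 156k + 1872. Dividing through by -78 gives the monic gcd k^2 - 2k - 24.

-24 - 2k + k^2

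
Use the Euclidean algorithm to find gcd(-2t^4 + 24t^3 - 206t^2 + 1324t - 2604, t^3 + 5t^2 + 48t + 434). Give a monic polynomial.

By polynomial division,
  -2t^4 + 24t^3 - 206t^2 + 1324t - 2604 = (-2t + 34)(t^3 + 5t^2 + 48t + 434) + (-280t^2 + 560t - 17360)
  t^3 + 5t^2 + 48t + 434 = (-(1/280)t - 1/40)(-280t^2 + 560t - 17360) + (0)
Last nonzero remainder: -280t^2 + 560t - 17360. Dividing through by -280 gives the monic gcd t^2 - 2t + 62.

t^2 - 2t + 62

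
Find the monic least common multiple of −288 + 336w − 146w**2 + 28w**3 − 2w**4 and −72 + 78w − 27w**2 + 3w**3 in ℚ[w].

By polynomial division,
  −2w**4 + 28w**3 − 146w**2 + 336w − 288 = (−(2/3)w + 10/3)(3w**3 − 27w**2 + 78w − 72) + (−4w**2 + 28w − 48)
  3w**3 − 27w**2 + 78w − 72 = (−(3/4)w + 3/2)(−4w**2 + 28w − 48) + (0)
Last nonzero remainder: −4w**2 + 28w − 48. Dividing through by −4 gives the monic gcd w**2 − 7w + 12.
Then lcm(f, g) = f·g / gcd(f, g); expanding and making the result monic gives the answer.

−288 + 480w − 314w**2 + 101w**3 − 16w**4 + w**5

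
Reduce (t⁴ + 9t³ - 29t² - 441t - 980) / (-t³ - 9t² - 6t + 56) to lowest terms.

Euclidean algorithm in ℚ[t]:
  t⁴ + 9t³ - 29t² - 441t - 980 = (-t)(-t³ - 9t² - 6t + 56) + (-35t² - 385t - 980)
  -t³ - 9t² - 6t + 56 = ((1/35)t - 2/35)(-35t² - 385t - 980) + (0)
Last nonzero remainder: -35t² - 385t - 980. Dividing through by -35 gives the monic gcd t² + 11t + 28.
Cancel t² + 11t + 28 from numerator and denominator to get the reduced form.

(-t² + 2t + 35)/(t - 2)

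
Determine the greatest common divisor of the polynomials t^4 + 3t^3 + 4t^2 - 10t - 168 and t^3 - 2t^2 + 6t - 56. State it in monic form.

t^2 + 2t + 14

By polynomial division,
  t^4 + 3t^3 + 4t^2 - 10t - 168 = (t + 5)(t^3 - 2t^2 + 6t - 56) + (8t^2 + 16t + 112)
  t^3 - 2t^2 + 6t - 56 = ((1/8)t - 1/2)(8t^2 + 16t + 112) + (0)
Last nonzero remainder: 8t^2 + 16t + 112. Dividing through by 8 gives the monic gcd t^2 + 2t + 14.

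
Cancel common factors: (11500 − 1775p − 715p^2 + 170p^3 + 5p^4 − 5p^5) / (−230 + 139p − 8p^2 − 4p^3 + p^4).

(100 − 5p − 5p^2)/(−2 + p)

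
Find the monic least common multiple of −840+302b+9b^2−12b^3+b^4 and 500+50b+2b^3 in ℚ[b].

−42000+19300b−1900b^2−343b^3+119b^4−17b^5+b^6

By polynomial division,
  b^4−12b^3+9b^2+302b−840 = ((1/2)b−6)(2b^3+50b+500) + (−16b^2+352b+2160)
  2b^3+50b+500 = (−(1/8)b−11/4)(−16b^2+352b+2160) + (1288b+6440)
  −16b^2+352b+2160 = (−(2/161)b+54/161)(1288b+6440) + (0)
Last nonzero remainder: 1288b+6440. Dividing through by 1288 gives the monic gcd b+5.
Then lcm(f, g) = f·g / gcd(f, g); expanding and making the result monic gives the answer.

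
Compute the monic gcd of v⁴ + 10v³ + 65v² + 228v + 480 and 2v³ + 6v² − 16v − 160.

v² + 7v + 20

Euclidean algorithm in ℚ[v]:
  v⁴ + 10v³ + 65v² + 228v + 480 = ((1/2)v + 7/2)(2v³ + 6v² − 16v − 160) + (52v² + 364v + 1040)
  2v³ + 6v² − 16v − 160 = ((1/26)v − 2/13)(52v² + 364v + 1040) + (0)
Last nonzero remainder: 52v² + 364v + 1040. Dividing through by 52 gives the monic gcd v² + 7v + 20.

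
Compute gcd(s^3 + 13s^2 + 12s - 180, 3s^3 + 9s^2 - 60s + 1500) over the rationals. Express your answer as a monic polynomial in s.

s + 10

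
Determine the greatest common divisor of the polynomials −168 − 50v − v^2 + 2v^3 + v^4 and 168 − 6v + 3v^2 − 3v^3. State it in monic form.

Euclidean algorithm in ℚ[v]:
  v^4 + 2v^3 − v^2 − 50v − 168 = (−(1/3)v − 1)(−3v^3 + 3v^2 − 6v + 168) + (0)
Last nonzero remainder: −3v^3 + 3v^2 − 6v + 168. Dividing through by −3 gives the monic gcd v^3 − v^2 + 2v − 56.

−56 + 2v − v^2 + v^3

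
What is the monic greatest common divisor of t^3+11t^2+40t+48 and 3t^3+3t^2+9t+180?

t+4

Apply the Euclidean algorithm:
  t^3+11t^2+40t+48 = (1/3)(3t^3+3t^2+9t+180) + (10t^2+37t-12)
  3t^3+3t^2+9t+180 = ((3/10)t-81/100)(10t^2+37t-12) + ((4257/100)t+4257/25)
  10t^2+37t-12 = ((1000/4257)t-100/1419)((4257/100)t+4257/25) + (0)
Last nonzero remainder: (4257/100)t+4257/25. Dividing through by 4257/100 gives the monic gcd t+4.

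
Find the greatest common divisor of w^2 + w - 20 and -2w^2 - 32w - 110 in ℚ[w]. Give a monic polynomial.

w + 5

Apply the Euclidean algorithm:
  w^2 + w - 20 = (-1/2)(-2w^2 - 32w - 110) + (-15w - 75)
  -2w^2 - 32w - 110 = ((2/15)w + 22/15)(-15w - 75) + (0)
Last nonzero remainder: -15w - 75. Dividing through by -15 gives the monic gcd w + 5.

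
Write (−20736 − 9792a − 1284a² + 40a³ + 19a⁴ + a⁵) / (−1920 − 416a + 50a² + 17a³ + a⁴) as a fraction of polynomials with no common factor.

By polynomial division,
  a⁵ + 19a⁴ + 40a³ − 1284a² − 9792a − 20736 = (a + 2)(a⁴ + 17a³ + 50a² − 416a − 1920) + (−44a³ − 968a² − 7040a − 16896)
  a⁴ + 17a³ + 50a² − 416a − 1920 = (−(1/44)a + 5/44)(−44a³ − 968a² − 7040a − 16896) + (0)
Last nonzero remainder: −44a³ − 968a² − 7040a − 16896. Dividing through by −44 gives the monic gcd a³ + 22a² + 160a + 384.
Cancel a³ + 22a² + 160a + 384 from numerator and denominator to get the reduced form.

(−54 − 3a + a²)/(−5 + a)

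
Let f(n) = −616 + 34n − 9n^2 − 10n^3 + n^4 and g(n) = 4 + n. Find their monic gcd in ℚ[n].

Apply the Euclidean algorithm:
  n^4 − 10n^3 − 9n^2 + 34n − 616 = (n^3 − 14n^2 + 47n − 154)(n + 4) + (0)
The last nonzero remainder n + 4 is already monic.

4 + n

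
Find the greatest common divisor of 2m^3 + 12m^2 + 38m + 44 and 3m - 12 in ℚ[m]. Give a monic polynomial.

Apply the Euclidean algorithm:
  2m^3 + 12m^2 + 38m + 44 = ((2/3)m^2 + (20/3)m + 118/3)(3m - 12) + (516)
  3m - 12 = ((1/172)m - 1/43)(516) + (0)
The last nonzero remainder is the constant 516, so the polynomials are coprime and gcd = 1.

1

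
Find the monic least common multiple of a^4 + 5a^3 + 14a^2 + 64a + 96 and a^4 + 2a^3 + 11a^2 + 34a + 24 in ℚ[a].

a^5 + 6a^4 + 19a^3 + 78a^2 + 160a + 96

Repeated division with remainder:
  a^4 + 5a^3 + 14a^2 + 64a + 96 = (a^4 + 2a^3 + 11a^2 + 34a + 24) + (3a^3 + 3a^2 + 30a + 72)
  a^4 + 2a^3 + 11a^2 + 34a + 24 = ((1/3)a + 1/3)(3a^3 + 3a^2 + 30a + 72) + (0)
Last nonzero remainder: 3a^3 + 3a^2 + 30a + 72. Dividing through by 3 gives the monic gcd a^3 + a^2 + 10a + 24.
Then lcm(f, g) = f·g / gcd(f, g); expanding and making the result monic gives the answer.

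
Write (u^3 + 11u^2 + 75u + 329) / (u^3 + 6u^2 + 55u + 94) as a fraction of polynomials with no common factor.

By polynomial division,
  u^3 + 11u^2 + 75u + 329 = (u^3 + 6u^2 + 55u + 94) + (5u^2 + 20u + 235)
  u^3 + 6u^2 + 55u + 94 = ((1/5)u + 2/5)(5u^2 + 20u + 235) + (0)
Last nonzero remainder: 5u^2 + 20u + 235. Dividing through by 5 gives the monic gcd u^2 + 4u + 47.
Cancel u^2 + 4u + 47 from numerator and denominator to get the reduced form.

(u + 7)/(u + 2)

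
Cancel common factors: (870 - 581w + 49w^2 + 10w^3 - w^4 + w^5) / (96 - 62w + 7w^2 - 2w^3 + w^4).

(145 + 24w + 4w^2 + w^3)/(16 + 3w + w^2)

Euclidean algorithm in ℚ[w]:
  w^5 - w^4 + 10w^3 + 49w^2 - 581w + 870 = (w + 1)(w^4 - 2w^3 + 7w^2 - 62w + 96) + (5w^3 + 104w^2 - 615w + 774)
  w^4 - 2w^3 + 7w^2 - 62w + 96 = ((1/5)w - 114/25)(5w^3 + 104w^2 - 615w + 774) + ((15106/25)w^2 - (15106/5)w + 90636/25)
  5w^3 + 104w^2 - 615w + 774 = ((125/15106)w + 3225/15106)((15106/25)w^2 - (15106/5)w + 90636/25) + (0)
Last nonzero remainder: (15106/25)w^2 - (15106/5)w + 90636/25. Dividing through by 15106/25 gives the monic gcd w^2 - 5w + 6.
Cancel w^2 - 5w + 6 from numerator and denominator to get the reduced form.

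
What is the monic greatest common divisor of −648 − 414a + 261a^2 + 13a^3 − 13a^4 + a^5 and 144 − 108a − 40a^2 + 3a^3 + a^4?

−24 − 2a + a^2

By polynomial division,
  a^5 − 13a^4 + 13a^3 + 261a^2 − 414a − 648 = (a − 16)(a^4 + 3a^3 − 40a^2 − 108a + 144) + (101a^3 − 271a^2 − 2286a + 1656)
  a^4 + 3a^3 − 40a^2 − 108a + 144 = ((1/101)a + 574/10201)(101a^3 − 271a^2 − 2286a + 1656) + (−(21600/10201)a^2 + (43200/10201)a + 518400/10201)
  101a^3 − 271a^2 − 2286a + 1656 = (−(1030301/21600)a + 234623/7200)(−(21600/10201)a^2 + (43200/10201)a + 518400/10201) + (0)
Last nonzero remainder: −(21600/10201)a^2 + (43200/10201)a + 518400/10201. Dividing through by −21600/10201 gives the monic gcd a^2 − 2a − 24.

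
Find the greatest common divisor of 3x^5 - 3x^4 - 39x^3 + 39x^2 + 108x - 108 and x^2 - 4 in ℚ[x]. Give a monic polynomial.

x^2 - 4

By polynomial division,
  3x^5 - 3x^4 - 39x^3 + 39x^2 + 108x - 108 = (3x^3 - 3x^2 - 27x + 27)(x^2 - 4) + (0)
The last nonzero remainder x^2 - 4 is already monic.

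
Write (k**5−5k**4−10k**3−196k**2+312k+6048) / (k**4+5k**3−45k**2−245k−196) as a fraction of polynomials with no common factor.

(k**3−2k**2+12k−216)/(k**2+8k+7)

Euclidean algorithm in ℚ[k]:
  k**5−5k**4−10k**3−196k**2+312k+6048 = (k−10)(k**4+5k**3−45k**2−245k−196) + (85k**3−401k**2−1942k+4088)
  k**4+5k**3−45k**2−245k−196 = ((1/85)k+826/7225)(85k**3−401k**2−1942k+4088) + ((171171/7225)k**2−(513513/7225)k−4792788/7225)
  85k**3−401k**2−1942k+4088 = ((614125/171171)k−1054850/171171)((171171/7225)k**2−(513513/7225)k−4792788/7225) + (0)
Last nonzero remainder: (171171/7225)k**2−(513513/7225)k−4792788/7225. Dividing through by 171171/7225 gives the monic gcd k**2−3k−28.
Cancel k**2−3k−28 from numerator and denominator to get the reduced form.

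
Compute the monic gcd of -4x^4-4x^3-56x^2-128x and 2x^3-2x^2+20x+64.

x+2

Repeated division with remainder:
  -4x^4-4x^3-56x^2-128x = (-2x-4)(2x^3-2x^2+20x+64) + (-24x^2+80x+256)
  2x^3-2x^2+20x+64 = (-(1/12)x-7/36)(-24x^2+80x+256) + ((512/9)x+1024/9)
  -24x^2+80x+256 = (-(27/64)x+9/4)((512/9)x+1024/9) + (0)
Last nonzero remainder: (512/9)x+1024/9. Dividing through by 512/9 gives the monic gcd x+2.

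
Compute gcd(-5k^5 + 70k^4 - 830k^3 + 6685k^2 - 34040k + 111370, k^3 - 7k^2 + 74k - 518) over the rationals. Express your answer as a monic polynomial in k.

k^3 - 7k^2 + 74k - 518

Euclidean algorithm in ℚ[k]:
  -5k^5 + 70k^4 - 830k^3 + 6685k^2 - 34040k + 111370 = (-5k^2 + 35k - 215)(k^3 - 7k^2 + 74k - 518) + (0)
The last nonzero remainder k^3 - 7k^2 + 74k - 518 is already monic.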